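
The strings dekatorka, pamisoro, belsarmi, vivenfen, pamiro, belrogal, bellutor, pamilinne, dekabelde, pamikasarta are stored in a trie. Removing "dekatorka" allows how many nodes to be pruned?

5

A node on "dekatorka"'s path can go only if nothing else ends at it or branches off below it.
The suffix "torka" (5 nodes) is used only by "dekatorka"; the node for "deka" still has the child "b", so pruning stops there.
Nodes removed: 5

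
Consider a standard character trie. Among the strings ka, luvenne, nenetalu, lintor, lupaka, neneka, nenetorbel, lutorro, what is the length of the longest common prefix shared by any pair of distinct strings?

5

Equivalently: take the maximum, over all pairs, of their longest common prefix length.
e.g. "nenetalu" and "nenetorbel" share the prefix "nenet" of length 5; no pair shares a longer one.
Longest shared-prefix length: 5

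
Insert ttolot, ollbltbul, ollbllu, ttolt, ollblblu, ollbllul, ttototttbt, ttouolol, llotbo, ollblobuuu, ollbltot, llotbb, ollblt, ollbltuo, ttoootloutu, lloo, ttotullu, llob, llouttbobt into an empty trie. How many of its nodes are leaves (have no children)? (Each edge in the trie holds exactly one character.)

Leaves are exactly the stored words that no other stored word extends.
Those words: "llob", "lloo", "llotbb", "llotbo", "llouttbobt", "ollblblu", "ollbllul", "ollblobuuu", "ollbltbul", "ollbltot", "ollbltuo", "ttolot", "ttolt", "ttoootloutu", "ttototttbt", "ttotullu", "ttouolol"
Leaf count: 17

17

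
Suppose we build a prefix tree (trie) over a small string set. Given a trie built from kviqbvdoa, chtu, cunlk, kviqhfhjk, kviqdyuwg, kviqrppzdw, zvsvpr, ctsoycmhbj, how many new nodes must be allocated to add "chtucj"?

The longest prefix of "chtucj" already in the trie is "chtu" (length 4).
New nodes needed: |"chtucj"| − 4 = 6 − 4 = 2.

2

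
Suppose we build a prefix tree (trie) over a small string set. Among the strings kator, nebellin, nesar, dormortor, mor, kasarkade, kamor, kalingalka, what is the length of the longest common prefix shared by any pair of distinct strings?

2

Equivalently: take the maximum, over all pairs, of their longest common prefix length.
"kalingalka" and "kamor" agree on "ka" (2 characters) before diverging; nothing deeper is shared.
Longest shared-prefix length: 2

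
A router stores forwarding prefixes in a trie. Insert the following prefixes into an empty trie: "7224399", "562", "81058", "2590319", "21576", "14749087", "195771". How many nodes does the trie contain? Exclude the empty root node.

39

Insert word by word; a character creates a node only if that edge doesn't already exist:
  "7224399" → 7 new (7, 2, 2, 4, 3, 9, 9)
  "562" → 3 new (5, 6, 2)
  "81058" → 5 new (8, 1, 0, 5, 8)
  "2590319" → 7 new (2, 5, 9, 0, 3, 1, 9)
  "21576" → prefix "2" already present; 4 new (1, 5, 7, 6)
  "14749087" → 8 new (1, 4, 7, 4, 9, 0, 8, 7)
  "195771" → prefix "1" already present; 5 new (9, 5, 7, 7, 1)
Total nodes = 7 + 3 + 5 + 7 + 4 + 8 + 5 = 39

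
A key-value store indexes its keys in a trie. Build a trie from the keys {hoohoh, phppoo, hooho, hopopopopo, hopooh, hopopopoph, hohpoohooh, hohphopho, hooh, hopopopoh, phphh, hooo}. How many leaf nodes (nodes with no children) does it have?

10

Leaves are exactly the stored words that no other stored word extends.
Those words: "hohphopho", "hohpoohooh", "hoohoh", "hooo", "hopooh", "hopopopoh", "hopopopoph", "hopopopopo", "phphh", "phppoo"
Leaf count: 10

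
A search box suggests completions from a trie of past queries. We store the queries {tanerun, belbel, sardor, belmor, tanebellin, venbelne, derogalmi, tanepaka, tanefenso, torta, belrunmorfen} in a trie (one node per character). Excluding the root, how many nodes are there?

67

Count nodes per top-level branch (shared prefixes stored once):
  'b'-branch (belbel, belmor, belrunmorfen): 18 nodes
  'd'-branch (derogalmi): 9 nodes
  's'-branch (sardor): 6 nodes
  't'-branch (tanebellin, tanefenso, tanepaka, tanerun, torta): 26 nodes
  'v'-branch (venbelne): 8 nodes
Sum: 67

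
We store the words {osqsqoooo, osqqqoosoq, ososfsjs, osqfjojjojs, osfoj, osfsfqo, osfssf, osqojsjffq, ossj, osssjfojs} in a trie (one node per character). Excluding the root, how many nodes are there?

54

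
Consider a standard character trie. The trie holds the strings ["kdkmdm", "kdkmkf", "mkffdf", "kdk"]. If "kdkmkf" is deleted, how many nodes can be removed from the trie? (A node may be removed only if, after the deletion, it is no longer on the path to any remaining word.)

2

After clearing the end-marker at "kdkmkf", prune upward until reaching a node still needed by another word.
The suffix "kf" (2 nodes) is used only by "kdkmkf"; the node for "kdkm" still has the child "d", so pruning stops there.
Nodes removed: 2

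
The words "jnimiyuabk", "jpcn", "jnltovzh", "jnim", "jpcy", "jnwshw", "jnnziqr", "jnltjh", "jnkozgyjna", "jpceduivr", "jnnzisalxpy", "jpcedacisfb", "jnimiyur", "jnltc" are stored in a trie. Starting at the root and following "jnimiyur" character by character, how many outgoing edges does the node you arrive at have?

Walk "jnimiyur" from the root, arriving at one node.
No stored string extends past "jnimiyur".
That node has 0 child edges.

0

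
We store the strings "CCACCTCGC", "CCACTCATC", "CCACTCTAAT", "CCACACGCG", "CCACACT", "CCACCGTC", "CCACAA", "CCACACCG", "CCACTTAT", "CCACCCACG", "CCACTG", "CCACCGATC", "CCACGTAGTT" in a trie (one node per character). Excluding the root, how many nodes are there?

For each word, the new-node count is its length minus the longest prefix already in the trie:
  "CCACCTCGC" → 9 new (C, C, A, C, C, T, C, G, C)
  "CCACTCATC" → prefix "CCAC" already present; 5 new (T, C, A, T, C)
  "CCACTCTAAT" → prefix "CCACTC" already present; 4 new (T, A, A, T)
  "CCACACGCG" → prefix "CCAC" already present; 5 new (A, C, G, C, G)
  "CCACACT" → prefix "CCACAC" already present; 1 new (T)
  "CCACCGTC" → prefix "CCACC" already present; 3 new (G, T, C)
  "CCACAA" → prefix "CCACA" already present; 1 new (A)
  "CCACACCG" → prefix "CCACAC" already present; 2 new (C, G)
  "CCACTTAT" → prefix "CCACT" already present; 3 new (T, A, T)
  "CCACCCACG" → prefix "CCACC" already present; 4 new (C, A, C, G)
  "CCACTG" → prefix "CCACT" already present; 1 new (G)
  "CCACCGATC" → prefix "CCACCG" already present; 3 new (A, T, C)
  "CCACGTAGTT" → prefix "CCAC" already present; 6 new (G, T, A, G, T, T)
Total nodes = 9 + 5 + 4 + 5 + 1 + 3 + 1 + 2 + 3 + 4 + 1 + 3 + 6 = 47

47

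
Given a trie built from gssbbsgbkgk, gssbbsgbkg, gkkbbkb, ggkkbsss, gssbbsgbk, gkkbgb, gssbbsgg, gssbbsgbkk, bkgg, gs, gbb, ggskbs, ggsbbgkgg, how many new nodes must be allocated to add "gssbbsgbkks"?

1

Walking "gssbbsgbkks" from the root, the first 10 characters ("gssbbsgbkk") follow existing edges; "s" is the first miss.
New nodes needed: |"gssbbsgbkks"| − 10 = 11 − 10 = 1.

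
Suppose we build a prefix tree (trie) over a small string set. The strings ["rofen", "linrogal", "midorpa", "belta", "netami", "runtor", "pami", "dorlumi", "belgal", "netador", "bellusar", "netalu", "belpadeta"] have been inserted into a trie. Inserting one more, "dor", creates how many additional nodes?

"dor" is already a full path in the trie; only an end-marker is added.
No new nodes are needed: 0.

0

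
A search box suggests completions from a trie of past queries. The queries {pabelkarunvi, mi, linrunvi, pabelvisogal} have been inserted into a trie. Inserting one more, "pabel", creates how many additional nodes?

"pabel" is already a full path in the trie; only an end-marker is added.
No new nodes are needed: 0.

0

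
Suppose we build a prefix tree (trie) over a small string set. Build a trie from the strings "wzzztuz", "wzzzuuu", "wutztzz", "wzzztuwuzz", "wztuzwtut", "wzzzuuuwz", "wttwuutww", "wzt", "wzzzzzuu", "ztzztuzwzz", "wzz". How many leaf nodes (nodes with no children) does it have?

8

Leaves are exactly the stored words that no other stored word extends.
Those words: "wttwuutww", "wutztzz", "wztuzwtut", "wzzztuwuzz", "wzzztuz", "wzzzuuuwz", "wzzzzzuu", "ztzztuzwzz"
Leaf count: 8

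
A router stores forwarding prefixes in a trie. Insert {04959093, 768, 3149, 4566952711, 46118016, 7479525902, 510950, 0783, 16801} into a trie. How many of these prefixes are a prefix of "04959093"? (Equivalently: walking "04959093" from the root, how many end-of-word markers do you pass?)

Check each prefix of "04959093" against the stored set — each match is an end-marker on the path.
Prefixes of the query that are stored words: "04959093"
Count: 1

1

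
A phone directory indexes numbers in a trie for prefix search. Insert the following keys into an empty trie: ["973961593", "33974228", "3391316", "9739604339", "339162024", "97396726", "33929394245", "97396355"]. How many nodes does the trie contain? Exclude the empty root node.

45

For each word, the new-node count is its length minus the longest prefix already in the trie:
  "973961593" → 9 new (9, 7, 3, 9, 6, 1, 5, 9, 3)
  "33974228" → 8 new (3, 3, 9, 7, 4, 2, 2, 8)
  "3391316" → prefix "339" already present; 4 new (1, 3, 1, 6)
  "9739604339" → prefix "97396" already present; 5 new (0, 4, 3, 3, 9)
  "339162024" → prefix "3391" already present; 5 new (6, 2, 0, 2, 4)
  "97396726" → prefix "97396" already present; 3 new (7, 2, 6)
  "33929394245" → prefix "339" already present; 8 new (2, 9, 3, 9, 4, 2, 4, 5)
  "97396355" → prefix "97396" already present; 3 new (3, 5, 5)
Total nodes = 9 + 8 + 4 + 5 + 5 + 3 + 8 + 3 = 45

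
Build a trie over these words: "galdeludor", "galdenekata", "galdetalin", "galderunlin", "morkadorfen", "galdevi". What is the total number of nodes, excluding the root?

Trace insertions, counting only characters that open a new branch:
  "galdeludor" → 10 new (g, a, l, d, e, l, u, d, o, r)
  "galdenekata" → prefix "galde" already present; 6 new (n, e, k, a, t, a)
  "galdetalin" → prefix "galde" already present; 5 new (t, a, l, i, n)
  "galderunlin" → prefix "galde" already present; 6 new (r, u, n, l, i, n)
  "morkadorfen" → 11 new (m, o, r, k, a, d, o, r, f, e, n)
  "galdevi" → prefix "galde" already present; 2 new (v, i)
Total nodes = 10 + 6 + 5 + 6 + 11 + 2 = 40

40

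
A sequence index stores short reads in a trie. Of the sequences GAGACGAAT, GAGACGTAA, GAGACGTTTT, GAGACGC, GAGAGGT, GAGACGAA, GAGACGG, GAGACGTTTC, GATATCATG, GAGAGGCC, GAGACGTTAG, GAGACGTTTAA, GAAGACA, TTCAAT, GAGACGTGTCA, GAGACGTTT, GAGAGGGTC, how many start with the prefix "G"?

Filter for entries beginning with "G":
Matches: "GAAGACA", "GAGACGAA", "GAGACGAAT", "GAGACGC", "GAGACGG", "GAGACGTAA", "GAGACGTGTCA", "GAGACGTTAG", "GAGACGTTT", "GAGACGTTTAA", "GAGACGTTTC", "GAGACGTTTT", "GAGAGGCC", "GAGAGGGTC", "GAGAGGT", "GATATCATG"
Count: 16

16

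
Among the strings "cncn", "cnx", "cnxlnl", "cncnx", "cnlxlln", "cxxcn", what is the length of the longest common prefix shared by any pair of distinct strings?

4

Look for the deepest trie node that still has at least two words in its subtree.
e.g. "cncn" and "cncnx" share the prefix "cncn" of length 4; no pair shares a longer one.
Longest shared-prefix length: 4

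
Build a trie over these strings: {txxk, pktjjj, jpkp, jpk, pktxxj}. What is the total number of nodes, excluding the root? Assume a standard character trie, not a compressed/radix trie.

17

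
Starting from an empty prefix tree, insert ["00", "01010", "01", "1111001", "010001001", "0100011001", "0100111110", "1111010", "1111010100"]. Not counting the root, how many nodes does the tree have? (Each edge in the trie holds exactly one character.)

Trie structure (* marks end of a word):
(root)
├─ 0
│  ├─ 0 *
│  └─ 1 *
│     └─ 0
│        ├─ 0
│        │  ├─ 0
│        │  │  └─ 1
│        │  │     ├─ 0
│        │  │     │  └─ 0
│        │  │     │     └─ 1 *
│        │  │     └─ 1
│        │  │        └─ 0
│        │  │           └─ 0
│        │  │              └─ 1 *
│        │  └─ 1
│        │     └─ 1
│        │        └─ 1
│        │           └─ 1
│        │              └─ 1
│        │                 └─ 0 *
│        └─ 1
│           └─ 0 *
└─ 1
   └─ 1
      └─ 1
         └─ 1
            └─ 0
               ├─ 0
               │  └─ 1 *
               └─ 1
                  └─ 0 *
                     └─ 1
                        └─ 0
                           └─ 0 *
Counting every labelled node above: 34.

34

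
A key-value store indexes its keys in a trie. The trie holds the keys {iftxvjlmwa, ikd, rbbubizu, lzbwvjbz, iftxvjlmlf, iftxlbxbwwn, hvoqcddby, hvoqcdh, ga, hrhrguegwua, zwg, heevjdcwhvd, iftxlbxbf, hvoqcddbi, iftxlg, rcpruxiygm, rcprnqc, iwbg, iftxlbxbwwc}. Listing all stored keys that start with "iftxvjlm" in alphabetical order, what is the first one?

iftxvjlmlf

DFS of the "iftxvjlm" subtree visits, in order: "iftxvjlmlf", "iftxvjlmwa"
The 1st is iftxvjlmlf.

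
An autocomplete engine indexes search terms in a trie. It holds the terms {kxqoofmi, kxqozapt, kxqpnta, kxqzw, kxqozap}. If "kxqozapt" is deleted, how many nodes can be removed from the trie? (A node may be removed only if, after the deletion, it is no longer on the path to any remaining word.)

1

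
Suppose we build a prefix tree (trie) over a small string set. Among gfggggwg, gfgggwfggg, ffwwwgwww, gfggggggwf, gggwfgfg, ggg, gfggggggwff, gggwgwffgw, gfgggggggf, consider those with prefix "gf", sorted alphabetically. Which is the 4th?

gfggggwg

Words with prefix "gf", in lexicographic order: "gfgggggggf", "gfggggggwf", "gfggggggwff", "gfggggwg", "gfgggwfggg"
Position 4: gfggggwg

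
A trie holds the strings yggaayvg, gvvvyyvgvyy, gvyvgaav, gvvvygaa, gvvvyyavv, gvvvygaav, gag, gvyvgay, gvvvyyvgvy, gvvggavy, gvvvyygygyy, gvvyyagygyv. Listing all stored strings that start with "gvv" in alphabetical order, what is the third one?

gvvvygaav

Words with prefix "gvv", in lexicographic order: "gvvggavy", "gvvvygaa", "gvvvygaav", "gvvvyyavv", "gvvvyygygyy", "gvvvyyvgvy", "gvvvyyvgvyy", "gvvyyagygyv"
The 3rd is gvvvygaav.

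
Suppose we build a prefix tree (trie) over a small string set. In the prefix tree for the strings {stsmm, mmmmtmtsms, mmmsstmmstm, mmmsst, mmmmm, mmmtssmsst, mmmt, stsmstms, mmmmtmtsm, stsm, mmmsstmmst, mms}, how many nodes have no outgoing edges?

7

A leaf is a node with no children — equivalently, the end of a word that is not a proper prefix of any other stored word.
Those words: "mmmmm", "mmmmtmtsms", "mmmsstmmstm", "mmmtssmsst", "mms", "stsmm", "stsmstms"
Leaf count: 7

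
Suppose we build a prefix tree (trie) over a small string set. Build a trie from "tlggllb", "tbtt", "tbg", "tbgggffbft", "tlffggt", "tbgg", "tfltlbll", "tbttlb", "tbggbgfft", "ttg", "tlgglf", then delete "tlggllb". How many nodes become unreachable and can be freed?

2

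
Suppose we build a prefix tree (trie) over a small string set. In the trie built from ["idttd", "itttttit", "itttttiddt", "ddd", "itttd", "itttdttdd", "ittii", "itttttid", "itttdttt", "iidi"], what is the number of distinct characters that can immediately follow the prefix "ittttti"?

2

Walk "ittttti" from the root, arriving at one node.
Distinct next characters after "ittttti": d, t.
That node has 2 child edges.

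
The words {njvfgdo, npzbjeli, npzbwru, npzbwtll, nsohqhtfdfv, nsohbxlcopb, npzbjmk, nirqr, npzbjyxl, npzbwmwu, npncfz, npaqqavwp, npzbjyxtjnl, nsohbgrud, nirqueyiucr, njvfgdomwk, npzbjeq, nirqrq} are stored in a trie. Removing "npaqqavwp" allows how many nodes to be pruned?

7

Walk "npaqqavwp" from the leaf back toward the root, removing each node that no remaining word uses.
The suffix "aqqavwp" (7 nodes) is used only by "npaqqavwp"; the node for "np" still has the child "z", so pruning stops there.
Nodes removed: 7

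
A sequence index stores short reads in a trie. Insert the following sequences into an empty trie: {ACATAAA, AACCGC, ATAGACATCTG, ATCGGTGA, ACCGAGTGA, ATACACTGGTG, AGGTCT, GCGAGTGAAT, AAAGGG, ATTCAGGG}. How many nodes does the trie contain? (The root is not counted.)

Count nodes per top-level branch (shared prefixes stored once):
  'A'-branch (AAAGGG, AACCGC, ACATAAA, ACCGAGTGA, AGGTCT, ATACACTGGTG, ATAGACATCTG, ATCGGTGA, ATTCAGGG): 58 nodes
  'G'-branch (GCGAGTGAAT): 10 nodes
Sum: 68

68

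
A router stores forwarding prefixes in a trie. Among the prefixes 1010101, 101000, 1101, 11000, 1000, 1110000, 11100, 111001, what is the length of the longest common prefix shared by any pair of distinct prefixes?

5

Equivalently: take the maximum, over all pairs, of their longest common prefix length.
"11100" and "1110000" agree on "11100" (5 characters) before diverging; nothing deeper is shared.
Longest shared-prefix length: 5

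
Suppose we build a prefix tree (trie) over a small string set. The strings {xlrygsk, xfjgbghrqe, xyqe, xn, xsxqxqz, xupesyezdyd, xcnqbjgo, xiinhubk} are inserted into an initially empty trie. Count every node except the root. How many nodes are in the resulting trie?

For each word, the new-node count is its length minus the longest prefix already in the trie:
  "xlrygsk" → 7 new (x, l, r, y, g, s, k)
  "xfjgbghrqe" → prefix "x" already present; 9 new (f, j, g, b, g, h, r, q, e)
  "xyqe" → prefix "x" already present; 3 new (y, q, e)
  "xn" → prefix "x" already present; 1 new (n)
  "xsxqxqz" → prefix "x" already present; 6 new (s, x, q, x, q, z)
  "xupesyezdyd" → prefix "x" already present; 10 new (u, p, e, s, y, e, z, d, y, d)
  "xcnqbjgo" → prefix "x" already present; 7 new (c, n, q, b, j, g, o)
  "xiinhubk" → prefix "x" already present; 7 new (i, i, n, h, u, b, k)
Total nodes = 7 + 9 + 3 + 1 + 6 + 10 + 7 + 7 = 50

50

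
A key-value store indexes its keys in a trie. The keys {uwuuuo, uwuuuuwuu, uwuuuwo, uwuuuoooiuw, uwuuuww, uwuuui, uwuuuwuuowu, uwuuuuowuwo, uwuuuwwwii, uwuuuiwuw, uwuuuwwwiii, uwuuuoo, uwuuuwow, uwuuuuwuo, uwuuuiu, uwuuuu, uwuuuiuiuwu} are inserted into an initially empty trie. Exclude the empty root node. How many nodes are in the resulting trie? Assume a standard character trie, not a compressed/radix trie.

43

For each word, the new-node count is its length minus the longest prefix already in the trie:
  "uwuuuo" → 6 new (u, w, u, u, u, o)
  "uwuuuuwuu" → prefix "uwuuu" already present; 4 new (u, w, u, u)
  "uwuuuwo" → prefix "uwuuu" already present; 2 new (w, o)
  "uwuuuoooiuw" → prefix "uwuuuo" already present; 5 new (o, o, i, u, w)
  "uwuuuww" → prefix "uwuuuw" already present; 1 new (w)
  "uwuuui" → prefix "uwuuu" already present; 1 new (i)
  "uwuuuwuuowu" → prefix "uwuuuw" already present; 5 new (u, u, o, w, u)
  "uwuuuuowuwo" → prefix "uwuuuu" already present; 5 new (o, w, u, w, o)
  "uwuuuwwwii" → prefix "uwuuuww" already present; 3 new (w, i, i)
  "uwuuuiwuw" → prefix "uwuuui" already present; 3 new (w, u, w)
  "uwuuuwwwiii" → prefix "uwuuuwwwii" already present; 1 new (i)
  "uwuuuoo" → prefix "uwuuuoo" already present; 0 new (none)
  "uwuuuwow" → prefix "uwuuuwo" already present; 1 new (w)
  "uwuuuuwuo" → prefix "uwuuuuwu" already present; 1 new (o)
  "uwuuuiu" → prefix "uwuuui" already present; 1 new (u)
  "uwuuuu" → prefix "uwuuuu" already present; 0 new (none)
  "uwuuuiuiuwu" → prefix "uwuuuiu" already present; 4 new (i, u, w, u)
Total nodes = 6 + 4 + 2 + 5 + 1 + 1 + 5 + 5 + 3 + 3 + 1 + 0 + 1 + 1 + 1 + 0 + 4 = 43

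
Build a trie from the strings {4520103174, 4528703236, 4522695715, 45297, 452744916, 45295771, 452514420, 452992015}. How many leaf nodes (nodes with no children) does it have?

Leaves are exactly the stored words that no other stored word extends.
Those words: "4520103174", "4522695715", "452514420", "452744916", "4528703236", "45295771", "45297", "452992015"
Leaf count: 8

8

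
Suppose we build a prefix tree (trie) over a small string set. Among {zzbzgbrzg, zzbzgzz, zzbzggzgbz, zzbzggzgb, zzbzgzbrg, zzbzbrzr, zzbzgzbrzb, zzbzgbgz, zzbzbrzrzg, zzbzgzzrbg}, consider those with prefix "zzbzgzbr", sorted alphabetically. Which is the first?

DFS of the "zzbzgzbr" subtree visits, in order: "zzbzgzbrg", "zzbzgzbrzb"
Position 1: zzbzgzbrg

zzbzgzbrg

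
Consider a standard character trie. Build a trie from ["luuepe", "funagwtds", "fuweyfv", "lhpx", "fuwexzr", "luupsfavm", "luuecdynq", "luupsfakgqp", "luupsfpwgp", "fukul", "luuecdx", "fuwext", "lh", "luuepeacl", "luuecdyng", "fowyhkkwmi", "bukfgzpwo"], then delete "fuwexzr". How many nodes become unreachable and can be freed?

Walk "fuwexzr" from the leaf back toward the root, removing each node that no remaining word uses.
The suffix "zr" (2 nodes) is used only by "fuwexzr"; the node for "fuwex" still has the child "t", so pruning stops there.
Nodes removed: 2

2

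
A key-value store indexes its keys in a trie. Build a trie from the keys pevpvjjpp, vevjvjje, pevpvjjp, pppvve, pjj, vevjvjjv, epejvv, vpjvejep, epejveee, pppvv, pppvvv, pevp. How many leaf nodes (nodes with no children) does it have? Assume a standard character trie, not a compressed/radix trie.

Leaves are exactly the stored words that no other stored word extends.
Those words: "epejveee", "epejvv", "pevpvjjpp", "pjj", "pppvve", "pppvvv", "vevjvjje", "vevjvjjv", "vpjvejep"
Leaf count: 9

9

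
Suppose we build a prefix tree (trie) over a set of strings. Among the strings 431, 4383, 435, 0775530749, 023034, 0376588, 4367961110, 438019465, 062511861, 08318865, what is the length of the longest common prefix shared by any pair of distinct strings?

The deepest shared node is where two words last agree before diverging.
e.g. "438019465" and "4383" share the prefix "438" of length 3; no pair shares a longer one.
Longest shared-prefix length: 3

3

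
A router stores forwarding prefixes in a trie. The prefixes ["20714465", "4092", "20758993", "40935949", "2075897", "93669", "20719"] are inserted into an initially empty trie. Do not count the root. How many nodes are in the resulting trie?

29

Trie structure (* marks end of a word):
(root)
├─ 2
│  └─ 0
│     └─ 7
│        ├─ 1
│        │  ├─ 4
│        │  │  └─ 4
│        │  │     └─ 6
│        │  │        └─ 5 *
│        │  └─ 9 *
│        └─ 5
│           └─ 8
│              └─ 9
│                 ├─ 7 *
│                 └─ 9
│                    └─ 3 *
├─ 4
│  └─ 0
│     └─ 9
│        ├─ 2 *
│        └─ 3
│           └─ 5
│              └─ 9
│                 └─ 4
│                    └─ 9 *
└─ 9
   └─ 3
      └─ 6
         └─ 6
            └─ 9 *
Counting every labelled node above: 29.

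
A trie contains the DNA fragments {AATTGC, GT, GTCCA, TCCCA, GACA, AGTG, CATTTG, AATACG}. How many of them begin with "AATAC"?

Walk to "AATAC"; the words in its subtree are exactly those with that prefix.
Matches: "AATACG"
Count: 1

1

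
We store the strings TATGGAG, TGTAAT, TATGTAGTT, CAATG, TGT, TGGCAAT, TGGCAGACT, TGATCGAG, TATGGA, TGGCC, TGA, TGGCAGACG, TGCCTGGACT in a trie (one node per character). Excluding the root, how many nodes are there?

Count nodes per top-level branch (shared prefixes stored once):
  'C'-branch (CAATG): 5 nodes
  'T'-branch (TATGGA, TATGGAG, TATGTAGTT, TGA, TGATCGAG, TGCCTGGACT, TGGCAAT, TGGCAGACG, TGGCAGACT, TGGCC, TGT, TGTAAT): 42 nodes
Sum: 47

47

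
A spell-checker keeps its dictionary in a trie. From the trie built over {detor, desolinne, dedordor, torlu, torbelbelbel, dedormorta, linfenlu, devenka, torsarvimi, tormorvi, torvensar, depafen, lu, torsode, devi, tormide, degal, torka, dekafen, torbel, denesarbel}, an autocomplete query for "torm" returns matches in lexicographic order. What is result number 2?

tormorvi

DFS of the "torm" subtree visits, in order: "tormide", "tormorvi"
Position 2: tormorvi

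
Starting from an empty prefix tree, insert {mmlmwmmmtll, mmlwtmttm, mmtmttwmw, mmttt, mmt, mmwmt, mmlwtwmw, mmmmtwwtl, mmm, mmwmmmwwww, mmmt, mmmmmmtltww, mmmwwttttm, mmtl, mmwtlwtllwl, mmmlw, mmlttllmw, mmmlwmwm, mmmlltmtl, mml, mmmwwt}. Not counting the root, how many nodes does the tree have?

For each word, the new-node count is its length minus the longest prefix already in the trie:
  "mmlmwmmmtll" → 11 new (m, m, l, m, w, m, m, m, t, l, l)
  "mmlwtmttm" → prefix "mml" already present; 6 new (w, t, m, t, t, m)
  "mmtmttwmw" → prefix "mm" already present; 7 new (t, m, t, t, w, m, w)
  "mmttt" → prefix "mmt" already present; 2 new (t, t)
  "mmt" → prefix "mmt" already present; 0 new (none)
  "mmwmt" → prefix "mm" already present; 3 new (w, m, t)
  "mmlwtwmw" → prefix "mmlwt" already present; 3 new (w, m, w)
  "mmmmtwwtl" → prefix "mm" already present; 7 new (m, m, t, w, w, t, l)
  "mmm" → prefix "mmm" already present; 0 new (none)
  "mmwmmmwwww" → prefix "mmwm" already present; 6 new (m, m, w, w, w, w)
  "mmmt" → prefix "mmm" already present; 1 new (t)
  "mmmmmmtltww" → prefix "mmmm" already present; 7 new (m, m, t, l, t, w, w)
  "mmmwwttttm" → prefix "mmm" already present; 7 new (w, w, t, t, t, t, m)
  "mmtl" → prefix "mmt" already present; 1 new (l)
  "mmwtlwtllwl" → prefix "mmw" already present; 8 new (t, l, w, t, l, l, w, l)
  "mmmlw" → prefix "mmm" already present; 2 new (l, w)
  "mmlttllmw" → prefix "mml" already present; 6 new (t, t, l, l, m, w)
  "mmmlwmwm" → prefix "mmmlw" already present; 3 new (m, w, m)
  "mmmlltmtl" → prefix "mmml" already present; 5 new (l, t, m, t, l)
  "mml" → prefix "mml" already present; 0 new (none)
  "mmmwwt" → prefix "mmmwwt" already present; 0 new (none)
Total nodes = 11 + 6 + 7 + 2 + 0 + 3 + 3 + 7 + 0 + 6 + 1 + 7 + 7 + 1 + 8 + 2 + 6 + 3 + 5 + 0 + 0 = 85

85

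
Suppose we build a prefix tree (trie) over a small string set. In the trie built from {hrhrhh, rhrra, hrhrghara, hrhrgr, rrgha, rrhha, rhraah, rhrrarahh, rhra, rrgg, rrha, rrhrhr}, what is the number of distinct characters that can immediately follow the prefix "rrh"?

3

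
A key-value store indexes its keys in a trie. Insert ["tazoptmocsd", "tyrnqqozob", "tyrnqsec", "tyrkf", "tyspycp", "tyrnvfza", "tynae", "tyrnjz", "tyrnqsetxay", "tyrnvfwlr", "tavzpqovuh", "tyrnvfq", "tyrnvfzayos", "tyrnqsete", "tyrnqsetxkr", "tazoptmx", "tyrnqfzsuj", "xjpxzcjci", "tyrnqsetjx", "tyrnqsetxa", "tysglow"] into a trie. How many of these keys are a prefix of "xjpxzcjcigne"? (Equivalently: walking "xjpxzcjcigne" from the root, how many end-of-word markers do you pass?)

1

Walk "xjpxzcjcigne" from the root; an end-of-word marker is hit whenever a stored word is a prefix of "xjpxzcjcigne".
Prefixes of the query that are stored words: "xjpxzcjci"
Count: 1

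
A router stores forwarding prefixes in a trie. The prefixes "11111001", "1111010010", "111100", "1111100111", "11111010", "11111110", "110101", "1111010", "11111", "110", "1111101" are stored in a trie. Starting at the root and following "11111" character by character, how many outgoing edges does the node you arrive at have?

2

Follow the path "11111" to its node, then look at its outgoing edges.
Distinct next characters after "11111": 0, 1.
That node has 2 child edges.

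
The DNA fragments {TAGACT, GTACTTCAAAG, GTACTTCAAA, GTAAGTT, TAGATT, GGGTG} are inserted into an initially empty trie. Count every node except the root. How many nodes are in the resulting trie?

Trie structure (* marks end of a word):
(root)
├─ G
│  ├─ G
│  │  └─ G
│  │     └─ T
│  │        └─ G *
│  └─ T
│     └─ A
│        ├─ A
│        │  └─ G
│        │     └─ T
│        │        └─ T *
│        └─ C
│           └─ T
│              └─ T
│                 └─ C
│                    └─ A
│                       └─ A
│                          └─ A *
│                             └─ G *
└─ T
   └─ A
      └─ G
         └─ A
            ├─ C
            │  └─ T *
            └─ T
               └─ T *
Counting every labelled node above: 27.

27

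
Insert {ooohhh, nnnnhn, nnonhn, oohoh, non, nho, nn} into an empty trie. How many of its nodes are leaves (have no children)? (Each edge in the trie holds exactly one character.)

6

Leaves are exactly the stored words that no other stored word extends.
Those words: "nho", "nnnnhn", "nnonhn", "non", "oohoh", "ooohhh"
Leaf count: 6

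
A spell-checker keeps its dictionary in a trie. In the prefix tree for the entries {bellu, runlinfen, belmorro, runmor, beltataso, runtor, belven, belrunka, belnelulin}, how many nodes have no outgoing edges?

Leaves are exactly the stored words that no other stored word extends.
Those words: "bellu", "belmorro", "belnelulin", "belrunka", "beltataso", "belven", "runlinfen", "runmor", "runtor"
Leaf count: 9

9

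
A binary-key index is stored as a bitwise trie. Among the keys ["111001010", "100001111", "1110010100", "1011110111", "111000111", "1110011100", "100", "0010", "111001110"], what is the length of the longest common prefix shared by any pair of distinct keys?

9

Look for the deepest trie node that still has at least two words in its subtree.
"111001010" and "1110010100" agree on "111001010" (9 characters) before diverging; nothing deeper is shared.
Longest shared-prefix length: 9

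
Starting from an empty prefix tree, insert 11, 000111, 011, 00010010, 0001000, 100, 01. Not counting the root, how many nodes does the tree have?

17

Trace insertions, counting only characters that open a new branch:
  "11" → 2 new (1, 1)
  "000111" → 6 new (0, 0, 0, 1, 1, 1)
  "011" → prefix "0" already present; 2 new (1, 1)
  "00010010" → prefix "0001" already present; 4 new (0, 0, 1, 0)
  "0001000" → prefix "000100" already present; 1 new (0)
  "100" → prefix "1" already present; 2 new (0, 0)
  "01" → prefix "01" already present; 0 new (none)
Total nodes = 2 + 6 + 2 + 4 + 1 + 2 + 0 = 17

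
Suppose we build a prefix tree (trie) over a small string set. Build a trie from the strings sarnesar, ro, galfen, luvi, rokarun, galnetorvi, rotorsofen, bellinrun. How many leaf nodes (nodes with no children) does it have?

7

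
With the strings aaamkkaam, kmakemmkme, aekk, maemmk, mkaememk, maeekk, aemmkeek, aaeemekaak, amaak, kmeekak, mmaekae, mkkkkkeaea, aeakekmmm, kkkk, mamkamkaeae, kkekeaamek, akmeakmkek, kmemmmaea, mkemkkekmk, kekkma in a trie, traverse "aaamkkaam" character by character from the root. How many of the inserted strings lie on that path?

1

Walk "aaamkkaam" from the root; an end-of-word marker is hit whenever a stored word is a prefix of "aaamkkaam".
Prefixes of the query that are stored words: "aaamkkaam"
Count: 1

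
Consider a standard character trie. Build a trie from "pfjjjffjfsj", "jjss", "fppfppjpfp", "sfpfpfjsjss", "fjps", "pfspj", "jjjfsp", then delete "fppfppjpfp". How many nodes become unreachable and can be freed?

A node on "fppfppjpfp"'s path can go only if nothing else ends at it or branches off below it.
The suffix "ppfppjpfp" (9 nodes) is used only by "fppfppjpfp"; the node for "f" still has the child "j", so pruning stops there.
Nodes removed: 9

9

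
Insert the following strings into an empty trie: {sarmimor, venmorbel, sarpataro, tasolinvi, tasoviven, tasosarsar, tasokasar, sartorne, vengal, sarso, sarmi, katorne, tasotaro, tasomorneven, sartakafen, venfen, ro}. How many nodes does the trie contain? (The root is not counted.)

88

Count nodes per top-level branch (shared prefixes stored once):
  'k'-branch (katorne): 7 nodes
  'r'-branch (ro): 2 nodes
  's'-branch (sarmi, sarmimor, sarpataro, sarso, sartakafen, sartorne): 27 nodes
  't'-branch (tasokasar, tasolinvi, tasomorneven, tasosarsar, tasotaro, tasoviven): 37 nodes
  'v'-branch (venfen, vengal, venmorbel): 15 nodes
Sum: 88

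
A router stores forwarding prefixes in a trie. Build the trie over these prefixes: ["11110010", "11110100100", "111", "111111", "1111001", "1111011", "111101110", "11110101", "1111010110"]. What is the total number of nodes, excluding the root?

Insert word by word; a character creates a node only if that edge doesn't already exist:
  "11110010" → 8 new (1, 1, 1, 1, 0, 0, 1, 0)
  "11110100100" → prefix "11110" already present; 6 new (1, 0, 0, 1, 0, 0)
  "111" → prefix "111" already present; 0 new (none)
  "111111" → prefix "1111" already present; 2 new (1, 1)
  "1111001" → prefix "1111001" already present; 0 new (none)
  "1111011" → prefix "111101" already present; 1 new (1)
  "111101110" → prefix "1111011" already present; 2 new (1, 0)
  "11110101" → prefix "1111010" already present; 1 new (1)
  "1111010110" → prefix "11110101" already present; 2 new (1, 0)
Total nodes = 8 + 6 + 0 + 2 + 0 + 1 + 2 + 1 + 2 = 22

22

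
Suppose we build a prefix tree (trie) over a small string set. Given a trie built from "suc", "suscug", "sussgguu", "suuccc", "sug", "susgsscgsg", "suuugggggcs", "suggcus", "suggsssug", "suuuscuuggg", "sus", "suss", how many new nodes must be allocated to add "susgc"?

1

"susg" is already a path in the trie; the remaining "c" must be added.
New nodes needed: |"susgc"| − 4 = 5 − 4 = 1.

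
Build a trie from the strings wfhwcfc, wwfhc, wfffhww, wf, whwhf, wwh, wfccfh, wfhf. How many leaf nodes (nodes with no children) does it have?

Leaves are exactly the stored words that no other stored word extends.
Those words: "wfccfh", "wfffhww", "wfhf", "wfhwcfc", "whwhf", "wwfhc", "wwh"
Leaf count: 7

7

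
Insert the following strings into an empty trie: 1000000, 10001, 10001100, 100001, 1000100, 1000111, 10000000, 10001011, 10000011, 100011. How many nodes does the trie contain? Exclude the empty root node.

Insert word by word; a character creates a node only if that edge doesn't already exist:
  "1000000" → 7 new (1, 0, 0, 0, 0, 0, 0)
  "10001" → prefix "1000" already present; 1 new (1)
  "10001100" → prefix "10001" already present; 3 new (1, 0, 0)
  "100001" → prefix "10000" already present; 1 new (1)
  "1000100" → prefix "10001" already present; 2 new (0, 0)
  "1000111" → prefix "100011" already present; 1 new (1)
  "10000000" → prefix "1000000" already present; 1 new (0)
  "10001011" → prefix "100010" already present; 2 new (1, 1)
  "10000011" → prefix "100000" already present; 2 new (1, 1)
  "100011" → prefix "100011" already present; 0 new (none)
Total nodes = 7 + 1 + 3 + 1 + 2 + 1 + 1 + 2 + 2 + 0 = 20

20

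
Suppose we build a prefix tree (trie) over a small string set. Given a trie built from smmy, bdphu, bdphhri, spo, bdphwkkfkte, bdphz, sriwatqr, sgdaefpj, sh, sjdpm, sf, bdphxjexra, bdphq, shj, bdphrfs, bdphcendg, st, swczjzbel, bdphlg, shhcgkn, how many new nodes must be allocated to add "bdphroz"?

2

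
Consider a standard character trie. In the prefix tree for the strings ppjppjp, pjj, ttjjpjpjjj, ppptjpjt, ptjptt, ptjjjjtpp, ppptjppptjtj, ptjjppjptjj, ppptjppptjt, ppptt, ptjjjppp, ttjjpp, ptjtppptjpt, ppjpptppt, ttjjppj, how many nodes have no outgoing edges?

Leaves are exactly the stored words that no other stored word extends.
Those words: "pjj", "ppjppjp", "ppjpptppt", "ppptjpjt", "ppptjppptjtj", "ppptt", "ptjjjjtpp", "ptjjjppp", "ptjjppjptjj", "ptjptt", "ptjtppptjpt", "ttjjpjpjjj", "ttjjppj"
Leaf count: 13

13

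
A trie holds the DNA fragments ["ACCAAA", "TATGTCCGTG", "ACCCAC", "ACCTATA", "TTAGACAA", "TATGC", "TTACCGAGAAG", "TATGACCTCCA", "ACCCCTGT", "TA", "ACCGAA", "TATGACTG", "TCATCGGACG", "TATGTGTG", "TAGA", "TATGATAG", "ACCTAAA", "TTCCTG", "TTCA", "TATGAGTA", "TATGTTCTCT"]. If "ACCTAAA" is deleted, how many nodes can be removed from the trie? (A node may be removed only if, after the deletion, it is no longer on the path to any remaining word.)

Walk "ACCTAAA" from the leaf back toward the root, removing each node that no remaining word uses.
The suffix "AA" (2 nodes) is used only by "ACCTAAA"; the node for "ACCTA" still has the child "T", so pruning stops there.
Nodes removed: 2

2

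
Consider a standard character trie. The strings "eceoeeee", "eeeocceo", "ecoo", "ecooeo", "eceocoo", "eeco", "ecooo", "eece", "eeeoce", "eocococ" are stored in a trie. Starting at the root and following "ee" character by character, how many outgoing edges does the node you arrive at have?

Follow the path "ee" to its node, then look at its outgoing edges.
Characters that immediately follow "ee" among the stored strings: {c, e}.
That node has 2 child edges.

2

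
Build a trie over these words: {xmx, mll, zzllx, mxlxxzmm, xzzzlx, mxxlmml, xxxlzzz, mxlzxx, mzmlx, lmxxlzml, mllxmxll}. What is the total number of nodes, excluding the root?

For each word, the new-node count is its length minus the longest prefix already in the trie:
  "xmx" → 3 new (x, m, x)
  "mll" → 3 new (m, l, l)
  "zzllx" → 5 new (z, z, l, l, x)
  "mxlxxzmm" → prefix "m" already present; 7 new (x, l, x, x, z, m, m)
  "xzzzlx" → prefix "x" already present; 5 new (z, z, z, l, x)
  "mxxlmml" → prefix "mx" already present; 5 new (x, l, m, m, l)
  "xxxlzzz" → prefix "x" already present; 6 new (x, x, l, z, z, z)
  "mxlzxx" → prefix "mxl" already present; 3 new (z, x, x)
  "mzmlx" → prefix "m" already present; 4 new (z, m, l, x)
  "lmxxlzml" → 8 new (l, m, x, x, l, z, m, l)
  "mllxmxll" → prefix "mll" already present; 5 new (x, m, x, l, l)
Total nodes = 3 + 3 + 5 + 7 + 5 + 5 + 6 + 3 + 4 + 8 + 5 = 54

54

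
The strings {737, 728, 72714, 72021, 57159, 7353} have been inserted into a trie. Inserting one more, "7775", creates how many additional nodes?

The longest prefix of "7775" already in the trie is "7" (length 1).
New nodes needed: |"7775"| − 1 = 4 − 1 = 3.

3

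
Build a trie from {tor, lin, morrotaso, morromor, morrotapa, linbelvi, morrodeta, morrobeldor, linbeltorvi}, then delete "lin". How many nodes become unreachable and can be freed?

0

Walk "lin" from the leaf back toward the root, removing each node that no remaining word uses.
Every node on "lin" is still needed (e.g. by "linbelvi"), so nothing is freed.
Nodes removed: 0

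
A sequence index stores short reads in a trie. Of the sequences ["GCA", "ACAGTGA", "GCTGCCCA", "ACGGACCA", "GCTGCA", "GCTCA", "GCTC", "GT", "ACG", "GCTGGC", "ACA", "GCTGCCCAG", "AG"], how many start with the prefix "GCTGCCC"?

Filter for entries beginning with "GCTGCCC":
Matches: "GCTGCCCA", "GCTGCCCAG"
Count: 2

2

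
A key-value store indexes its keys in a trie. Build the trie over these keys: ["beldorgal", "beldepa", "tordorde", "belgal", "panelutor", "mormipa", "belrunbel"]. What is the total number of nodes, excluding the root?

45

For each word, the new-node count is its length minus the longest prefix already in the trie:
  "beldorgal" → 9 new (b, e, l, d, o, r, g, a, l)
  "beldepa" → prefix "beld" already present; 3 new (e, p, a)
  "tordorde" → 8 new (t, o, r, d, o, r, d, e)
  "belgal" → prefix "bel" already present; 3 new (g, a, l)
  "panelutor" → 9 new (p, a, n, e, l, u, t, o, r)
  "mormipa" → 7 new (m, o, r, m, i, p, a)
  "belrunbel" → prefix "bel" already present; 6 new (r, u, n, b, e, l)
Total nodes = 9 + 3 + 8 + 3 + 9 + 7 + 6 = 45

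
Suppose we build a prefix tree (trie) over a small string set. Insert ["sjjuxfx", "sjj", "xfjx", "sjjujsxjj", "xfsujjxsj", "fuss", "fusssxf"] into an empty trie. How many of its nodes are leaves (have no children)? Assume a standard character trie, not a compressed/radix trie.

5

A leaf is a node with no children — equivalently, the end of a word that is not a proper prefix of any other stored word.
Those words: "fusssxf", "sjjujsxjj", "sjjuxfx", "xfjx", "xfsujjxsj"
Leaf count: 5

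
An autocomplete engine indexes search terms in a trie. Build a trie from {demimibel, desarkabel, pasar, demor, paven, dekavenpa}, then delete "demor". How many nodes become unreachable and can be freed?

2

Walk "demor" from the leaf back toward the root, removing each node that no remaining word uses.
The suffix "or" (2 nodes) is used only by "demor"; the node for "dem" still has the child "i", so pruning stops there.
Nodes removed: 2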